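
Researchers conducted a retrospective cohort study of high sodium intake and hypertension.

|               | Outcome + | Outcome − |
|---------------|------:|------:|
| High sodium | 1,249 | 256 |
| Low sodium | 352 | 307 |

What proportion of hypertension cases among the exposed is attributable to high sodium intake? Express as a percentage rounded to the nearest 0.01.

Cells: a = 1249, b = 256, c = 352, d = 307.
Risk in exposed = 1249/1505 = 0.82990; risk in unexposed = 352/659 = 0.53414.
RR = 0.82990/0.53414 = 1.55371
AR% = (RR − 1)/RR × 100 = (1.55371 − 1)/1.55371 × 100 = 35.6377%

35.64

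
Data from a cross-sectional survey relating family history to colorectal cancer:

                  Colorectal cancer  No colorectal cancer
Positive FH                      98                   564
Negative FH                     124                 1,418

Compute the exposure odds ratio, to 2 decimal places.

1.99

Cells: a = 98, b = 564, c = 124, d = 1418.
OR = (a·d)/(b·c) = (98 × 1418) / (564 × 124) = 138964 / 69936 = 1.98702
The odds of colorectal cancer are about 1.99 times as high in the positive fh group.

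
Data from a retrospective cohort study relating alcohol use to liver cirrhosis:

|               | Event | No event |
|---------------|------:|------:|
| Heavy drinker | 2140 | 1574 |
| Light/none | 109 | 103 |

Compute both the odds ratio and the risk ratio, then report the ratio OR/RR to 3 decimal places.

1.146

Cells: a = 2140, b = 1574, c = 109, d = 103.
OR = (2140·103)/(1574·109) = 220420/171566 = 1.28475
Risk in exposed = 2140/3714 = 0.57620; risk in unexposed = 109/212 = 0.51415; RR = 1.12068
OR/RR = 1.28475 / 1.12068 = 1.14641
The outcome is not rare, so the OR lies further from 1 than the RR.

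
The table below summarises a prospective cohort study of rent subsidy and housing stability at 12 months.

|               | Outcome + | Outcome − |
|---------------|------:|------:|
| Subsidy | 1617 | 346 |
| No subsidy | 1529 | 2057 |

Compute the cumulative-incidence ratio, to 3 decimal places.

Cells: a = 1617, b = 346, c = 1529, d = 2057.
Risk in exposed = 1617/1963 = 0.82374; risk in unexposed = 1529/3586 = 0.42638.
RR = 0.82374 / 0.42638 = 1.93194
The risk among the exposed is 1.93 times that among the unexposed.

1.932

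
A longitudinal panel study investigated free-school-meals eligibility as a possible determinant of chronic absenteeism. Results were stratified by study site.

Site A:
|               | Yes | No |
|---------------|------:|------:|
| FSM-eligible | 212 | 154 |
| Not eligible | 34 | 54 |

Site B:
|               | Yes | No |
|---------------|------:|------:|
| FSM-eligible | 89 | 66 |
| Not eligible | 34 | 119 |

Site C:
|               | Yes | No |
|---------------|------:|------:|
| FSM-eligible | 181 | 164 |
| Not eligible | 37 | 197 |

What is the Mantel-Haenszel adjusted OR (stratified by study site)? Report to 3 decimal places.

OR_MH = Σ(aᵢdᵢ/nᵢ) / Σ(bᵢcᵢ/nᵢ), where nᵢ is the stratum total.
Stratum 1 (Site A): n = 454; a·d/n = 212·54/454 = 25.2159; b·c/n = 154·34/454 = 11.5330
Stratum 2 (Site B): n = 308; a·d/n = 89·119/308 = 34.3864; b·c/n = 66·34/308 = 7.2857
Stratum 3 (Site C): n = 579; a·d/n = 181·197/579 = 61.5838; b·c/n = 164·37/579 = 10.4801
OR_MH = (25.2159 + 34.3864 + 61.5838) / (11.5330 + 7.2857 + 10.4801) = 121.1860 / 29.2989 = 4.13620

4.136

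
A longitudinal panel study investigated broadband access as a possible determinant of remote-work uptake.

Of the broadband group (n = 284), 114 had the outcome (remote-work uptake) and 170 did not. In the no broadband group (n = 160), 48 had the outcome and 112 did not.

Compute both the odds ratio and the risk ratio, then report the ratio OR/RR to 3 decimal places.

From the description: a = 114, b = 170, c = 48, d = 112.
OR = (114·112)/(170·48) = 12768/8160 = 1.56471
Risk in exposed = 114/284 = 0.40141; risk in unexposed = 48/160 = 0.30000; RR = 1.33803
OR/RR = 1.56471 / 1.33803 = 1.16941
The outcome is not rare, so the OR lies further from 1 than the RR.

1.169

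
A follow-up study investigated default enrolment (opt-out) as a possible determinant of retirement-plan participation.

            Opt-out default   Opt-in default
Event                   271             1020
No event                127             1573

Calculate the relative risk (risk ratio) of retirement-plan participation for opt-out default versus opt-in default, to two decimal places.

Reading the table with exposure as columns: a = 271 (Opt-out default, case), b = 127 (Opt-out default, non-case), c = 1020 (Opt-in default, case), d = 1573.
Risk in exposed = 271/398 = 0.68090; risk in unexposed = 1020/2593 = 0.39337.
RR = 0.68090 / 0.39337 = 1.73097
The risk among the exposed is 1.73 times that among the unexposed.

1.73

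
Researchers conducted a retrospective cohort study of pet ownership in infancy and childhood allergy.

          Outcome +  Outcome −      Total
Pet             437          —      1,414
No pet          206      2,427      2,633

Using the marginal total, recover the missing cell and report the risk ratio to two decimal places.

The missing cell is in the exposed row: 1414 − 437 = 977.
So a = 437, b = 977, c = 206, d = 2427.
RR = [a/(a+b)] / [c/(c+d)] = (437/1414) / (206/2633) = 0.30905/0.07824 = 3.95017

3.95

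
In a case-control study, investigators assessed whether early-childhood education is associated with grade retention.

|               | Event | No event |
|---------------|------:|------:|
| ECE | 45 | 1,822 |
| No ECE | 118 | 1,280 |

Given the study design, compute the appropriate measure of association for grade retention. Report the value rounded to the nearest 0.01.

Cells: a = 45, b = 1822, c = 118, d = 1280.
This is a case-control study: participants were sampled on outcome status, so risks in the source population cannot be estimated directly — relative risk is not valid here. The odds ratio is the appropriate measure.
OR = (a·d)/(b·c) = (45 × 1280) / (1822 × 118) = 57600 / 214996 = 0.26791

0.27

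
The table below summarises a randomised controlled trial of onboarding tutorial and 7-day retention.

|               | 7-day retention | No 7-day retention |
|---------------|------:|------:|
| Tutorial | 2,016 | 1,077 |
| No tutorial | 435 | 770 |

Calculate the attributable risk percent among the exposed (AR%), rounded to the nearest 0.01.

44.62

Cells: a = 2016, b = 1077, c = 435, d = 770.
Risk in exposed = 2016/3093 = 0.65179; risk in unexposed = 435/1205 = 0.36100.
RR = 0.65179/0.36100 = 1.80555
AR% = (RR − 1)/RR × 100 = (1.80555 − 1)/1.80555 × 100 = 44.6151%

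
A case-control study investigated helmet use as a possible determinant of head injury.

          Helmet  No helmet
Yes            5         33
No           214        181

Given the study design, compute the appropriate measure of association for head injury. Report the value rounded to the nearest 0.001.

0.128

Reading the table with exposure as columns: a = 5 (Helmet, case), b = 214 (Helmet, non-case), c = 33 (No helmet, case), d = 181.
This is a case-control study: participants were sampled on outcome status, so risks in the source population cannot be estimated directly — relative risk is not valid here. The odds ratio is the appropriate measure.
OR = (a·d)/(b·c) = (5 × 181) / (214 × 33) = 905 / 7062 = 0.12815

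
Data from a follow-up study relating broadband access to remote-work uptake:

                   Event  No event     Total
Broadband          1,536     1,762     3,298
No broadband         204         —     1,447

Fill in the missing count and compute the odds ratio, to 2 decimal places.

The missing cell is in the unexposed row: 1447 − 204 = 1243.
So a = 1536, b = 1762, c = 204, d = 1243.
OR = (a·d)/(b·c) = (1536 × 1243) / (1762 × 204) = 1909248 / 359448 = 5.31161

5.31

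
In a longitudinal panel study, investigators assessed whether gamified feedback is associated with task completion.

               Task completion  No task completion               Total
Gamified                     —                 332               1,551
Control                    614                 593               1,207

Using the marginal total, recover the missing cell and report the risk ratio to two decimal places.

1.55

The missing cell is in the exposed row: 1551 − 332 = 1219.
So a = 1219, b = 332, c = 614, d = 593.
RR = [a/(a+b)] / [c/(c+d)] = (1219/1551) / (614/1207) = 0.78594/0.50870 = 1.54501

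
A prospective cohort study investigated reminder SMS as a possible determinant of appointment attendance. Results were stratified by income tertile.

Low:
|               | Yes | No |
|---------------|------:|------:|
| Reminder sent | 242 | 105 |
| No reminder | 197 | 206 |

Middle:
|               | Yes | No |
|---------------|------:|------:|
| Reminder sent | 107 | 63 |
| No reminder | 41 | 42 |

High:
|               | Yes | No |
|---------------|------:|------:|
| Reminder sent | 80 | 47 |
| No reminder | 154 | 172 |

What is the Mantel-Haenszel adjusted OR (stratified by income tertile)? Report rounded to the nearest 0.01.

OR_MH = Σ(aᵢdᵢ/nᵢ) / Σ(bᵢcᵢ/nᵢ), where nᵢ is the stratum total.
Stratum 1 (Low): n = 750; a·d/n = 242·206/750 = 66.4693; b·c/n = 105·197/750 = 27.5800
Stratum 2 (Middle): n = 253; a·d/n = 107·42/253 = 17.7628; b·c/n = 63·41/253 = 10.2095
Stratum 3 (High): n = 453; a·d/n = 80·172/453 = 30.3753; b·c/n = 47·154/453 = 15.9779
OR_MH = (66.4693 + 17.7628 + 30.3753) / (27.5800 + 10.2095 + 15.9779) = 114.6075 / 53.7674 = 2.13154

2.13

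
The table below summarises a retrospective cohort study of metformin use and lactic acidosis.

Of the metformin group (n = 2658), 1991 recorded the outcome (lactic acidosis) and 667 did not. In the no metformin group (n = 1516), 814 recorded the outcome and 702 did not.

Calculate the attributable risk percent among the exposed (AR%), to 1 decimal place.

28.3

From the description: a = 1991, b = 667, c = 814, d = 702.
Risk in exposed = 1991/2658 = 0.74906; risk in unexposed = 814/1516 = 0.53694.
RR = 0.74906/0.53694 = 1.39505
AR% = (RR − 1)/RR × 100 = (1.39505 − 1)/1.39505 × 100 = 28.3182%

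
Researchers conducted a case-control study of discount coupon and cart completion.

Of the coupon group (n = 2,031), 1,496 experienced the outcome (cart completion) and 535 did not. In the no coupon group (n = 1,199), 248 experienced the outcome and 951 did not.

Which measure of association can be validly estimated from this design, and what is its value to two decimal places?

10.72

From the description: a = 1496, b = 535, c = 248, d = 951.
This is a case-control study: participants were sampled on outcome status, so risks in the source population cannot be estimated directly — relative risk is not valid here. The odds ratio is the appropriate measure.
OR = (a·d)/(b·c) = (1496 × 951) / (535 × 248) = 1422696 / 132680 = 10.72276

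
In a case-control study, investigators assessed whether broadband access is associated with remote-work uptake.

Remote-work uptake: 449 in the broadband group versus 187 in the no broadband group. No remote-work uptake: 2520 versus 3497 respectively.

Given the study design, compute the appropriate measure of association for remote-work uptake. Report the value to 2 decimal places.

3.33

From the description: a = 449, b = 2520, c = 187, d = 3497.
This is a case-control study: participants were sampled on outcome status, so risks in the source population cannot be estimated directly — relative risk is not valid here. The odds ratio is the appropriate measure.
OR = (a·d)/(b·c) = (449 × 3497) / (2520 × 187) = 1570153 / 471240 = 3.33196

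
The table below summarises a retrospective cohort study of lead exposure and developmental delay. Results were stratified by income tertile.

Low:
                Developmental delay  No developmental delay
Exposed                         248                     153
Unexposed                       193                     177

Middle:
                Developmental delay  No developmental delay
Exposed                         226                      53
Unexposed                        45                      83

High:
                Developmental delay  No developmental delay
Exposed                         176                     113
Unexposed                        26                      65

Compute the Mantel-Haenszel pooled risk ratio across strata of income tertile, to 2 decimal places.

RR_MH = Σ(aᵢ·n₀ᵢ/nᵢ) / Σ(cᵢ·n₁ᵢ/nᵢ), with n₁ᵢ = aᵢ+bᵢ (exposed), n₀ᵢ = cᵢ+dᵢ (unexposed), nᵢ = n₁ᵢ+n₀ᵢ.
Stratum 1 (Low): n₁ = 401, n₀ = 370, n = 771; a·n₀/n = 248·370/771 = 119.0143; c·n₁/n = 193·401/771 = 100.3800
Stratum 2 (Middle): n₁ = 279, n₀ = 128, n = 407; a·n₀/n = 226·128/407 = 71.0762; c·n₁/n = 45·279/407 = 30.8477
Stratum 3 (High): n₁ = 289, n₀ = 91, n = 380; a·n₀/n = 176·91/380 = 42.1474; c·n₁/n = 26·289/380 = 19.7737
RR_MH = (119.0143 + 71.0762 + 42.1474) / (100.3800 + 30.8477 + 19.7737) = 232.2378 / 151.0014 = 1.53798

1.54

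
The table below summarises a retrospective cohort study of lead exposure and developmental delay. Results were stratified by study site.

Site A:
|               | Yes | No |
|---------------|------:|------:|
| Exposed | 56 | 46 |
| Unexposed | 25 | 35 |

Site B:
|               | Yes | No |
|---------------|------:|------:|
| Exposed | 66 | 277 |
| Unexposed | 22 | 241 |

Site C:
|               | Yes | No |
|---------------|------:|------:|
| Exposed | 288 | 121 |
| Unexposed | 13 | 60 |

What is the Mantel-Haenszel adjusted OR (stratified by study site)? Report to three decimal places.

OR_MH = Σ(aᵢdᵢ/nᵢ) / Σ(bᵢcᵢ/nᵢ), where nᵢ is the stratum total.
Stratum 1 (Site A): n = 162; a·d/n = 56·35/162 = 12.0988; b·c/n = 46·25/162 = 7.0988
Stratum 2 (Site B): n = 606; a·d/n = 66·241/606 = 26.2475; b·c/n = 277·22/606 = 10.0561
Stratum 3 (Site C): n = 482; a·d/n = 288·60/482 = 35.8506; b·c/n = 121·13/482 = 3.2635
OR_MH = (12.0988 + 26.2475 + 35.8506) / (7.0988 + 10.0561 + 3.2635) = 74.1969 / 20.4184 = 3.63383

3.634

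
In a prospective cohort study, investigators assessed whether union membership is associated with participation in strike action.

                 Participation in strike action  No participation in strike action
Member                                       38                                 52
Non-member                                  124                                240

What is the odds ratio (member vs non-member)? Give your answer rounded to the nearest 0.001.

1.414

Cells: a = 38, b = 52, c = 124, d = 240.
OR = (a·d)/(b·c) = (38 × 240) / (52 × 124) = 9120 / 6448 = 1.41439
The odds of participation in strike action are about 1.41 times as high in the member group.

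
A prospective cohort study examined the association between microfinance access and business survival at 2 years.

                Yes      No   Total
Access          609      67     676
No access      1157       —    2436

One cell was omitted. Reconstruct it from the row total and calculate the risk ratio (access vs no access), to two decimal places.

1.90

The missing cell is in the unexposed row: 2436 − 1157 = 1279.
So a = 609, b = 67, c = 1157, d = 1279.
RR = [a/(a+b)] / [c/(c+d)] = (609/676) / (1157/2436) = 0.90089/0.47496 = 1.89677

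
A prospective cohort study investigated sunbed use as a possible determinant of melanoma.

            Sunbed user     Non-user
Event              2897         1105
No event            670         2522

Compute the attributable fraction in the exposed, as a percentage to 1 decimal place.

62.5

Reading the table with exposure as columns: a = 2897 (Sunbed user, case), b = 670 (Sunbed user, non-case), c = 1105 (Non-user, case), d = 2522.
Risk in exposed = 2897/3567 = 0.81217; risk in unexposed = 1105/3627 = 0.30466.
RR = 0.81217/0.30466 = 2.66582
AR% = (RR − 1)/RR × 100 = (2.66582 − 1)/2.66582 × 100 = 62.4881%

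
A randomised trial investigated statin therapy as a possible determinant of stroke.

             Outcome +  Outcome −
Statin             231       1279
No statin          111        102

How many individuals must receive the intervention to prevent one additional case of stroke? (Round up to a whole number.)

3

Risk in treated group = 231/1510 = 0.15298; risk in control = 111/213 = 0.52113.
Absolute risk reduction = 0.52113 − 0.15298 = 0.36815
NNT = 1 / ARR = 1 / 0.36815 = 2.716 → round up → 3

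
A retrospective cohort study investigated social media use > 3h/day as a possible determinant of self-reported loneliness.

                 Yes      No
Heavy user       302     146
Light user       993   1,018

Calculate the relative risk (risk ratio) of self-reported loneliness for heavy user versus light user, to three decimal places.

Cells: a = 302, b = 146, c = 993, d = 1018.
Risk in exposed = 302/448 = 0.67411; risk in unexposed = 993/2011 = 0.49378.
RR = 0.67411 / 0.49378 = 1.36519
The risk among the exposed is 1.37 times that among the unexposed.

1.365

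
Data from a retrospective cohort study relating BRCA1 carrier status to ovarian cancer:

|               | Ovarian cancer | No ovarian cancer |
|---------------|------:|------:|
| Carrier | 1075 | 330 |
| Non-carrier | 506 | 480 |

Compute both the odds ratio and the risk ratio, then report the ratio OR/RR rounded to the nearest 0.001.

2.073

Cells: a = 1075, b = 330, c = 506, d = 480.
OR = (1075·480)/(330·506) = 516000/166980 = 3.09019
Risk in exposed = 1075/1405 = 0.76512; risk in unexposed = 506/986 = 0.51318; RR = 1.49093
OR/RR = 3.09019 / 1.49093 = 2.07265
The outcome is not rare, so the OR lies further from 1 than the RR.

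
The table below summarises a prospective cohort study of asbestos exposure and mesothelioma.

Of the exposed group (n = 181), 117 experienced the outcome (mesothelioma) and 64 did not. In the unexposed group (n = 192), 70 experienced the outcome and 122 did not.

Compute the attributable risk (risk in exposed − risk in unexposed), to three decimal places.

0.282

From the description: a = 117, b = 64, c = 70, d = 122.
Risk in exposed = 117/181 = 0.646409; risk in unexposed = 70/192 = 0.364583.
Risk difference = 0.646409 − 0.364583 = 0.281826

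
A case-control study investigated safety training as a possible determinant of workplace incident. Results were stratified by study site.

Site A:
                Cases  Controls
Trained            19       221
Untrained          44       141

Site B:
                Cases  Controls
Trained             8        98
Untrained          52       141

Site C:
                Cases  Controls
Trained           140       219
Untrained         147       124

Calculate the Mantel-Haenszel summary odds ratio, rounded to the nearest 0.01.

0.41

OR_MH = Σ(aᵢdᵢ/nᵢ) / Σ(bᵢcᵢ/nᵢ), where nᵢ is the stratum total.
Stratum 1 (Site A): n = 425; a·d/n = 19·141/425 = 6.3035; b·c/n = 221·44/425 = 22.8800
Stratum 2 (Site B): n = 299; a·d/n = 8·141/299 = 3.7726; b·c/n = 98·52/299 = 17.0435
Stratum 3 (Site C): n = 630; a·d/n = 140·124/630 = 27.5556; b·c/n = 219·147/630 = 51.1000
OR_MH = (6.3035 + 3.7726 + 27.5556) / (22.8800 + 17.0435 + 51.1000) = 37.6317 / 91.0235 = 0.41343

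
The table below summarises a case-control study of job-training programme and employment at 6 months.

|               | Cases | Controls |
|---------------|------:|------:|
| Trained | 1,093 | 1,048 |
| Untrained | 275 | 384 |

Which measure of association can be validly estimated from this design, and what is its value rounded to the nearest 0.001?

1.456

Cells: a = 1093, b = 1048, c = 275, d = 384.
This is a case-control study: participants were sampled on outcome status, so risks in the source population cannot be estimated directly — relative risk is not valid here. The odds ratio is the appropriate measure.
OR = (a·d)/(b·c) = (1093 × 384) / (1048 × 275) = 419712 / 288200 = 1.45632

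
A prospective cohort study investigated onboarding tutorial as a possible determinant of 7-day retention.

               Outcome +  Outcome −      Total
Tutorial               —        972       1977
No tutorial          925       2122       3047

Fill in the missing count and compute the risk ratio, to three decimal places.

The missing cell is in the exposed row: 1977 − 972 = 1005.
So a = 1005, b = 972, c = 925, d = 2122.
RR = [a/(a+b)] / [c/(c+d)] = (1005/1977) / (925/3047) = 0.50835/0.30358 = 1.67452

1.675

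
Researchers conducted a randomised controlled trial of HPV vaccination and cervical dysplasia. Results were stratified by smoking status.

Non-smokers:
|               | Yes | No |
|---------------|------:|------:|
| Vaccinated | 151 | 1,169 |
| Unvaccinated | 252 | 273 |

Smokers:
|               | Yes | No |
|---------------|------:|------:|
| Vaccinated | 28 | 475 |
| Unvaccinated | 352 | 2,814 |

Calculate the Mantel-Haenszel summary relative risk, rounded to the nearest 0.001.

RR_MH = Σ(aᵢ·n₀ᵢ/nᵢ) / Σ(cᵢ·n₁ᵢ/nᵢ), with n₁ᵢ = aᵢ+bᵢ (exposed), n₀ᵢ = cᵢ+dᵢ (unexposed), nᵢ = n₁ᵢ+n₀ᵢ.
Stratum 1 (Non-smokers): n₁ = 1320, n₀ = 525, n = 1845; a·n₀/n = 151·525/1845 = 42.9675; c·n₁/n = 252·1320/1845 = 180.2927
Stratum 2 (Smokers): n₁ = 503, n₀ = 3166, n = 3669; a·n₀/n = 28·3166/3669 = 24.1614; c·n₁/n = 352·503/3669 = 48.2573
RR_MH = (42.9675 + 24.1614) / (180.2927 + 48.2573) = 67.1288 / 228.5500 = 0.29372

0.294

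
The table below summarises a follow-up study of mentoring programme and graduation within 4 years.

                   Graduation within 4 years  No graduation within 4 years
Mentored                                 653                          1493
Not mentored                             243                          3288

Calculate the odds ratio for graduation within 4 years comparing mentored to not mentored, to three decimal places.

5.918

Cells: a = 653, b = 1493, c = 243, d = 3288.
OR = (a·d)/(b·c) = (653 × 3288) / (1493 × 243) = 2147064 / 362799 = 5.91805
The odds of graduation within 4 years are about 5.92 times as high in the mentored group.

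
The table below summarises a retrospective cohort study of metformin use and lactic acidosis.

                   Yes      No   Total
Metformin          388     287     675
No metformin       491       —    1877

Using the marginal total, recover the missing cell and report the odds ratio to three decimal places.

The missing cell is in the unexposed row: 1877 − 491 = 1386.
So a = 388, b = 287, c = 491, d = 1386.
OR = (a·d)/(b·c) = (388 × 1386) / (287 × 491) = 537768 / 140917 = 3.81620

3.816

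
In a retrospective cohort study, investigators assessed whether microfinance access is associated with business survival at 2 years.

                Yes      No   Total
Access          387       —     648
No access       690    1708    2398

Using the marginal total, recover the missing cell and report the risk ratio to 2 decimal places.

2.08

The missing cell is in the exposed row: 648 − 387 = 261.
So a = 387, b = 261, c = 690, d = 1708.
RR = [a/(a+b)] / [c/(c+d)] = (387/648) / (690/2398) = 0.59722/0.28774 = 2.07556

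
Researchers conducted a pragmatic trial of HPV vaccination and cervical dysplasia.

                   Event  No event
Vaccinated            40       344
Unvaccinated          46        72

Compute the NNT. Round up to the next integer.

4

Risk in treated group = 40/384 = 0.10417; risk in control = 46/118 = 0.38983.
Absolute risk reduction = 0.38983 − 0.10417 = 0.28566
NNT = 1 / ARR = 1 / 0.28566 = 3.501 → round up → 4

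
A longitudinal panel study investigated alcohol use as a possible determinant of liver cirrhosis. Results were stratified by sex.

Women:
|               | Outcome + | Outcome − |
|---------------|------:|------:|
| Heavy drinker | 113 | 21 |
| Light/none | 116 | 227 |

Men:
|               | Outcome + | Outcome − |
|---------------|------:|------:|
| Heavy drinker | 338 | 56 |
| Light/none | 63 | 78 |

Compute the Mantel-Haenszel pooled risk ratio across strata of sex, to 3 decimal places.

RR_MH = Σ(aᵢ·n₀ᵢ/nᵢ) / Σ(cᵢ·n₁ᵢ/nᵢ), with n₁ᵢ = aᵢ+bᵢ (exposed), n₀ᵢ = cᵢ+dᵢ (unexposed), nᵢ = n₁ᵢ+n₀ᵢ.
Stratum 1 (Women): n₁ = 134, n₀ = 343, n = 477; a·n₀/n = 113·343/477 = 81.2558; c·n₁/n = 116·134/477 = 32.5870
Stratum 2 (Men): n₁ = 394, n₀ = 141, n = 535; a·n₀/n = 338·141/535 = 89.0804; c·n₁/n = 63·394/535 = 46.3963
RR_MH = (81.2558 + 89.0804) / (32.5870 + 46.3963) = 170.3361 / 78.9833 = 2.15661

2.157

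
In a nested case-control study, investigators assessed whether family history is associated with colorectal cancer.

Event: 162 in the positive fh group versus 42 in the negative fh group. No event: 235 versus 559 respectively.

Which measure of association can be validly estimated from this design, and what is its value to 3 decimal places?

From the description: a = 162, b = 235, c = 42, d = 559.
This is a nested case-control study: participants were sampled on outcome status, so risks in the source population cannot be estimated directly — relative risk is not valid here. The odds ratio is the appropriate measure.
OR = (a·d)/(b·c) = (162 × 559) / (235 × 42) = 90558 / 9870 = 9.17508

9.175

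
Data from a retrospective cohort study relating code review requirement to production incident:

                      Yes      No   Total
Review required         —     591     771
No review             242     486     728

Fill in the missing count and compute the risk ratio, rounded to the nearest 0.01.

0.70

The missing cell is in the exposed row: 771 − 591 = 180.
So a = 180, b = 591, c = 242, d = 486.
RR = [a/(a+b)] / [c/(c+d)] = (180/771) / (242/728) = 0.23346/0.33242 = 0.70232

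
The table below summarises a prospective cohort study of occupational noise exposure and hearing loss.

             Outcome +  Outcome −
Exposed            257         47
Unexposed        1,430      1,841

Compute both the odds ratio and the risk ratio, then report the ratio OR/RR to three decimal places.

Cells: a = 257, b = 47, c = 1430, d = 1841.
OR = (257·1841)/(47·1430) = 473137/67210 = 7.03968
Risk in exposed = 257/304 = 0.84539; risk in unexposed = 1430/3271 = 0.43718; RR = 1.93377
OR/RR = 7.03968 / 1.93377 = 3.64040
The outcome is not rare, so the OR lies further from 1 than the RR.

3.640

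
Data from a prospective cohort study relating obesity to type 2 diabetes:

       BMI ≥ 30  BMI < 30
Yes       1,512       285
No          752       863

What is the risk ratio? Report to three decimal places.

2.690

Reading the table with exposure as columns: a = 1512 (BMI ≥ 30, case), b = 752 (BMI ≥ 30, non-case), c = 285 (BMI < 30, case), d = 863.
Risk in exposed = 1512/2264 = 0.66784; risk in unexposed = 285/1148 = 0.24826.
RR = 0.66784 / 0.24826 = 2.69012
The risk among the exposed is 2.69 times that among the unexposed.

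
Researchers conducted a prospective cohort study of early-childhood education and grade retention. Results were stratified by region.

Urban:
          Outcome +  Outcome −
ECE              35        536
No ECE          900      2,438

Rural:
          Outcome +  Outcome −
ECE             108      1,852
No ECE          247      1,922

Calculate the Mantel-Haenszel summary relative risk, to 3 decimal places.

RR_MH = Σ(aᵢ·n₀ᵢ/nᵢ) / Σ(cᵢ·n₁ᵢ/nᵢ), with n₁ᵢ = aᵢ+bᵢ (exposed), n₀ᵢ = cᵢ+dᵢ (unexposed), nᵢ = n₁ᵢ+n₀ᵢ.
Stratum 1 (Urban): n₁ = 571, n₀ = 3338, n = 3909; a·n₀/n = 35·3338/3909 = 29.8874; c·n₁/n = 900·571/3909 = 131.4658
Stratum 2 (Rural): n₁ = 1960, n₀ = 2169, n = 4129; a·n₀/n = 108·2169/4129 = 56.7333; c·n₁/n = 247·1960/4129 = 117.2487
RR_MH = (29.8874 + 56.7333) / (131.4658 + 117.2487) = 86.6208 / 248.7146 = 0.34827

0.348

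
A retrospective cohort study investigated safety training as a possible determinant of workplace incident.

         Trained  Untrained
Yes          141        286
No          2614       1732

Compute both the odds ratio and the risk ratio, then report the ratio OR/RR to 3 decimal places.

0.905

Reading the table with exposure as columns: a = 141 (Trained, case), b = 2614 (Trained, non-case), c = 286 (Untrained, case), d = 1732.
OR = (141·1732)/(2614·286) = 244212/747604 = 0.32666
Risk in exposed = 141/2755 = 0.05118; risk in unexposed = 286/2018 = 0.14172; RR = 0.36112
OR/RR = 0.32666 / 0.36112 = 0.90457
The outcome is not rare, so the OR lies further from 1 than the RR.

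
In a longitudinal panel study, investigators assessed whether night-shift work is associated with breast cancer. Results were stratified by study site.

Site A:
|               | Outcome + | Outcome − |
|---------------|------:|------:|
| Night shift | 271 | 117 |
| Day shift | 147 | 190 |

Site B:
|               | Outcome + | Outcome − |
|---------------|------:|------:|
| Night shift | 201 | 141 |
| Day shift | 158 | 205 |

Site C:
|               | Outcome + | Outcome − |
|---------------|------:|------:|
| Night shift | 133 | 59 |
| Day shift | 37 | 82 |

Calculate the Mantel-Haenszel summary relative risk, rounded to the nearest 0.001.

RR_MH = Σ(aᵢ·n₀ᵢ/nᵢ) / Σ(cᵢ·n₁ᵢ/nᵢ), with n₁ᵢ = aᵢ+bᵢ (exposed), n₀ᵢ = cᵢ+dᵢ (unexposed), nᵢ = n₁ᵢ+n₀ᵢ.
Stratum 1 (Site A): n₁ = 388, n₀ = 337, n = 725; a·n₀/n = 271·337/725 = 125.9683; c·n₁/n = 147·388/725 = 78.6703
Stratum 2 (Site B): n₁ = 342, n₀ = 363, n = 705; a·n₀/n = 201·363/705 = 103.4936; c·n₁/n = 158·342/705 = 76.6468
Stratum 3 (Site C): n₁ = 192, n₀ = 119, n = 311; a·n₀/n = 133·119/311 = 50.8907; c·n₁/n = 37·192/311 = 22.8424
RR_MH = (125.9683 + 103.4936 + 50.8907) / (78.6703 + 76.6468 + 22.8424) = 280.3526 / 178.1596 = 1.57360

1.574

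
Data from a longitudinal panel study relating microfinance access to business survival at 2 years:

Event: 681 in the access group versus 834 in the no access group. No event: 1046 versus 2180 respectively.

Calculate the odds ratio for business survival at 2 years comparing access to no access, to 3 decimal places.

From the description: a = 681, b = 1046, c = 834, d = 2180.
OR = (a·d)/(b·c) = (681 × 2180) / (1046 × 834) = 1484580 / 872364 = 1.70179
The odds of business survival at 2 years are about 1.70 times as high in the access group.

1.702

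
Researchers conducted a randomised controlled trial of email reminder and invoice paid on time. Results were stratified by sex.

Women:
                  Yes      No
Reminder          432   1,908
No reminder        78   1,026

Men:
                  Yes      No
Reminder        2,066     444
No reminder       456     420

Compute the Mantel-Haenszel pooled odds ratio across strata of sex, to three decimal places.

OR_MH = Σ(aᵢdᵢ/nᵢ) / Σ(bᵢcᵢ/nᵢ), where nᵢ is the stratum total.
Stratum 1 (Women): n = 3444; a·d/n = 432·1026/3444 = 128.6969; b·c/n = 1908·78/3444 = 43.2125
Stratum 2 (Men): n = 3386; a·d/n = 2066·420/3386 = 256.2670; b·c/n = 444·456/3386 = 59.7944
OR_MH = (128.6969 + 256.2670) / (43.2125 + 59.7944) = 384.9638 / 103.0070 = 3.73726

3.737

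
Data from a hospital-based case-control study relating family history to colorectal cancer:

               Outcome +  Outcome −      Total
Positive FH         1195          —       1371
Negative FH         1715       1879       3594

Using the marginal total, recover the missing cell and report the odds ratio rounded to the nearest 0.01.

The missing cell is in the exposed row: 1371 − 1195 = 176.
So a = 1195, b = 176, c = 1715, d = 1879.
OR = (a·d)/(b·c) = (1195 × 1879) / (176 × 1715) = 2245405 / 301840 = 7.43906

7.44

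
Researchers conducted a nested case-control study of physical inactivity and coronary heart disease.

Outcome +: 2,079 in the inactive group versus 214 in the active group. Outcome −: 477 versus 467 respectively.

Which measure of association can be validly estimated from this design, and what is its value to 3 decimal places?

9.511

From the description: a = 2079, b = 477, c = 214, d = 467.
This is a nested case-control study: participants were sampled on outcome status, so risks in the source population cannot be estimated directly — relative risk is not valid here. The odds ratio is the appropriate measure.
OR = (a·d)/(b·c) = (2079 × 467) / (477 × 214) = 970893 / 102078 = 9.51129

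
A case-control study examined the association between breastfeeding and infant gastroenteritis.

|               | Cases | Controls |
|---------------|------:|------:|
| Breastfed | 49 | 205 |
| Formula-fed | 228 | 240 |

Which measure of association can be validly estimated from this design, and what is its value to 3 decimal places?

0.252

Cells: a = 49, b = 205, c = 228, d = 240.
This is a case-control study: participants were sampled on outcome status, so risks in the source population cannot be estimated directly — relative risk is not valid here. The odds ratio is the appropriate measure.
OR = (a·d)/(b·c) = (49 × 240) / (205 × 228) = 11760 / 46740 = 0.25160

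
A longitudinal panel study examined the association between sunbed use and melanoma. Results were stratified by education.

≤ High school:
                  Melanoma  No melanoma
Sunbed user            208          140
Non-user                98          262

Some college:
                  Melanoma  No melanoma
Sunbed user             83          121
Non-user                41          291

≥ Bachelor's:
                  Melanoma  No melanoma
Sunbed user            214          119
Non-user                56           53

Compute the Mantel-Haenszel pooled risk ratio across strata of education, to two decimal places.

RR_MH = Σ(aᵢ·n₀ᵢ/nᵢ) / Σ(cᵢ·n₁ᵢ/nᵢ), with n₁ᵢ = aᵢ+bᵢ (exposed), n₀ᵢ = cᵢ+dᵢ (unexposed), nᵢ = n₁ᵢ+n₀ᵢ.
Stratum 1 (≤ High school): n₁ = 348, n₀ = 360, n = 708; a·n₀/n = 208·360/708 = 105.7627; c·n₁/n = 98·348/708 = 48.1695
Stratum 2 (Some college): n₁ = 204, n₀ = 332, n = 536; a·n₀/n = 83·332/536 = 51.4104; c·n₁/n = 41·204/536 = 15.6045
Stratum 3 (≥ Bachelor's): n₁ = 333, n₀ = 109, n = 442; a·n₀/n = 214·109/442 = 52.7738; c·n₁/n = 56·333/442 = 42.1900
RR_MH = (105.7627 + 51.4104 + 52.7738) / (48.1695 + 15.6045 + 42.1900) = 209.9469 / 105.9640 = 1.98130

1.98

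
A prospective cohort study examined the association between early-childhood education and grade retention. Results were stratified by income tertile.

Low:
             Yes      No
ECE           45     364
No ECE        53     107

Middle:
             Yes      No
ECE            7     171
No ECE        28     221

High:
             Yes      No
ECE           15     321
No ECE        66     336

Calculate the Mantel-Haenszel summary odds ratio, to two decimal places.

0.26

OR_MH = Σ(aᵢdᵢ/nᵢ) / Σ(bᵢcᵢ/nᵢ), where nᵢ is the stratum total.
Stratum 1 (Low): n = 569; a·d/n = 45·107/569 = 8.4622; b·c/n = 364·53/569 = 33.9051
Stratum 2 (Middle): n = 427; a·d/n = 7·221/427 = 3.6230; b·c/n = 171·28/427 = 11.2131
Stratum 3 (High): n = 738; a·d/n = 15·336/738 = 6.8293; b·c/n = 321·66/738 = 28.7073
OR_MH = (8.4622 + 3.6230 + 6.8293) / (33.9051 + 11.2131 + 28.7073) = 18.9144 / 73.8255 = 0.25620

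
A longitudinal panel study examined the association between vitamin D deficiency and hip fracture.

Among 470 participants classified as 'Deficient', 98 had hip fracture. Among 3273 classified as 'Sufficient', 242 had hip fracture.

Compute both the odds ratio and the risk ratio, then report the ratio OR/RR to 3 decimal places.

From the description: a = 98, b = 372, c = 242, d = 3031.
OR = (98·3031)/(372·242) = 297038/90024 = 3.29954
Risk in exposed = 98/470 = 0.20851; risk in unexposed = 242/3273 = 0.07394; RR = 2.82006
OR/RR = 3.29954 / 2.82006 = 1.17002
The outcome is not rare, so the OR lies further from 1 than the RR.

1.170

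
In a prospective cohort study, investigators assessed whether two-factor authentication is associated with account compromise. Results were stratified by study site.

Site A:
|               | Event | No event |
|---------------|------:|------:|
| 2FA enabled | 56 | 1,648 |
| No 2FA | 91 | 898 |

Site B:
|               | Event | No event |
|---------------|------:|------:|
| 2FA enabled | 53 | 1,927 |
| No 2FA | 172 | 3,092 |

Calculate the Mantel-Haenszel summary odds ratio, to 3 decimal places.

0.420

OR_MH = Σ(aᵢdᵢ/nᵢ) / Σ(bᵢcᵢ/nᵢ), where nᵢ is the stratum total.
Stratum 1 (Site A): n = 2693; a·d/n = 56·898/2693 = 18.6736; b·c/n = 1648·91/2693 = 55.6881
Stratum 2 (Site B): n = 5244; a·d/n = 53·3092/5244 = 31.2502; b·c/n = 1927·172/5244 = 63.2044
OR_MH = (18.6736 + 31.2502) / (55.6881 + 63.2044) = 49.9238 / 118.8925 = 0.41991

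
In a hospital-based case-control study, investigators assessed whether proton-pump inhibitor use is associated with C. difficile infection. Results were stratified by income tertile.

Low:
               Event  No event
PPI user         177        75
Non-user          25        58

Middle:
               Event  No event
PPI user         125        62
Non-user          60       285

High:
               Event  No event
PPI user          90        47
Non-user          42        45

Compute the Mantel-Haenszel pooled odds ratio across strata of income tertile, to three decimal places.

5.406

OR_MH = Σ(aᵢdᵢ/nᵢ) / Σ(bᵢcᵢ/nᵢ), where nᵢ is the stratum total.
Stratum 1 (Low): n = 335; a·d/n = 177·58/335 = 30.6448; b·c/n = 75·25/335 = 5.5970
Stratum 2 (Middle): n = 532; a·d/n = 125·285/532 = 66.9643; b·c/n = 62·60/532 = 6.9925
Stratum 3 (High): n = 224; a·d/n = 90·45/224 = 18.0804; b·c/n = 47·42/224 = 8.8125
OR_MH = (30.6448 + 66.9643 + 18.0804) / (5.5970 + 6.9925 + 8.8125) = 115.6894 / 21.4020 = 5.40554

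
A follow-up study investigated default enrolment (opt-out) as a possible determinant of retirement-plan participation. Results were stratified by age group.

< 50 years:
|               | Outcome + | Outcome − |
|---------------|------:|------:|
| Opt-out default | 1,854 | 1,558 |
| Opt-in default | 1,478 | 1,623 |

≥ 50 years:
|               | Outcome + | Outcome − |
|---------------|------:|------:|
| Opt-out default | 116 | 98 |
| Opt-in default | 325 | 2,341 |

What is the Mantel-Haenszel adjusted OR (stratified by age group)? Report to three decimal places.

1.526

OR_MH = Σ(aᵢdᵢ/nᵢ) / Σ(bᵢcᵢ/nᵢ), where nᵢ is the stratum total.
Stratum 1 (< 50 years): n = 6513; a·d/n = 1854·1623/6513 = 462.0055; b·c/n = 1558·1478/6513 = 353.5581
Stratum 2 (≥ 50 years): n = 2880; a·d/n = 116·2341/2880 = 94.2903; b·c/n = 98·325/2880 = 11.0590
OR_MH = (462.0055 + 94.2903) / (353.5581 + 11.0590) = 556.2958 / 364.6171 = 1.52570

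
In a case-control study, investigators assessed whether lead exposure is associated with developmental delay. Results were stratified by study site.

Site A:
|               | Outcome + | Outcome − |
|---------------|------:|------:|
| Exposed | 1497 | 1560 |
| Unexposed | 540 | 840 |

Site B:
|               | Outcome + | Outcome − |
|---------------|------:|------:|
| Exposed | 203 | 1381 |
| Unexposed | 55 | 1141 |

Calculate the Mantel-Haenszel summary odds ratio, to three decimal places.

1.689

OR_MH = Σ(aᵢdᵢ/nᵢ) / Σ(bᵢcᵢ/nᵢ), where nᵢ is the stratum total.
Stratum 1 (Site A): n = 4437; a·d/n = 1497·840/4437 = 283.4077; b·c/n = 1560·540/4437 = 189.8580
Stratum 2 (Site B): n = 2780; a·d/n = 203·1141/2780 = 83.3176; b·c/n = 1381·55/2780 = 27.3219
OR_MH = (283.4077 + 83.3176) / (189.8580 + 27.3219) = 366.7253 / 217.1800 = 1.68858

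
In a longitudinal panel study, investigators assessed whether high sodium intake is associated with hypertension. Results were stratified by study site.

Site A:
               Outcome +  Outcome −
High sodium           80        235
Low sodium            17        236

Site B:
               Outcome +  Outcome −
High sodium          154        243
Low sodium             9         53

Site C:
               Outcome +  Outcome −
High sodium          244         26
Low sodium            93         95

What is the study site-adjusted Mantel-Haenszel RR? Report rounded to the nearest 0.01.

2.17

RR_MH = Σ(aᵢ·n₀ᵢ/nᵢ) / Σ(cᵢ·n₁ᵢ/nᵢ), with n₁ᵢ = aᵢ+bᵢ (exposed), n₀ᵢ = cᵢ+dᵢ (unexposed), nᵢ = n₁ᵢ+n₀ᵢ.
Stratum 1 (Site A): n₁ = 315, n₀ = 253, n = 568; a·n₀/n = 80·253/568 = 35.6338; c·n₁/n = 17·315/568 = 9.4278
Stratum 2 (Site B): n₁ = 397, n₀ = 62, n = 459; a·n₀/n = 154·62/459 = 20.8017; c·n₁/n = 9·397/459 = 7.7843
Stratum 3 (Site C): n₁ = 270, n₀ = 188, n = 458; a·n₀/n = 244·188/458 = 100.1572; c·n₁/n = 93·270/458 = 54.8253
RR_MH = (35.6338 + 20.8017 + 100.1572) / (9.4278 + 7.7843 + 54.8253) = 156.5928 / 72.0375 = 2.17377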